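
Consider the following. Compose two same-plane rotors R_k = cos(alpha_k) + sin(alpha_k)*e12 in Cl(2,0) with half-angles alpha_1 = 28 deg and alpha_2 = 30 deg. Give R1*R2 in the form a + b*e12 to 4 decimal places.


Same-plane rotors commute and their half-angles add:
R1*R2 = cos(a1 + a2) + sin(a1 + a2)*e12.
a1 + a2 = 28 + 30 = 58 deg
cos(58 deg) = 0.5299
sin(58 deg) = 0.8480
R1*R2 = 0.5299 + 0.8480*e12


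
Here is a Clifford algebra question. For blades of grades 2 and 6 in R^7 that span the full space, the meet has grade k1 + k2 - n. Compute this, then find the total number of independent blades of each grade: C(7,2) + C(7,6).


Meet grade = grade(A) + grade(B) - n
= 2 + 6 - 7 = 1
C(7,2) = 21
C(7,6) = 7
dim_A + dim_B = 21 + 7 = 28


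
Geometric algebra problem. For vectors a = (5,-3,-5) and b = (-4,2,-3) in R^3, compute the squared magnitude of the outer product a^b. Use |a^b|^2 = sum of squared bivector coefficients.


a wedge b = (a1*b2 - a2*b1)*e12 + (a1*b3 - a3*b1)*e13 + (a2*b3 - a3*b2)*e23
e12 coeff: 5*2 - (-3)*(-4) = 10 - 12 = -2
e13 coeff: 5*(-3) - (-5)*(-4) = -15 - 20 = -35
e23 coeff: (-3)*(-3) - (-5)*2 = 9 - (-10) = 19
|a wedge b|^2 = (-2)^2 + (-35)^2 + 19^2
= 4 + 1225 + 361
= 1590


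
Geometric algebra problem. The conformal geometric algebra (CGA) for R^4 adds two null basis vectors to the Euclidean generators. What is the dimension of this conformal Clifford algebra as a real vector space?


The conformal model of R^4 uses Cl(5,1): the 4 Euclidean generators plus two extra orthogonal generators e+ (e+^2 = +1) and e- (e-^2 = -1), from which the null vectors e0, einf are built.
Number of generators m = 4 + 2 = 6.
dim Cl(p,q) = 2^m = 2^6 = 64


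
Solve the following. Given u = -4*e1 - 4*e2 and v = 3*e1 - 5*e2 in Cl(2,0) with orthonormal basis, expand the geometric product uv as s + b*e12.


Expand: (-4*e1 - 4*e2)(3*e1 - 5*e2)
= (-4)*3*e1e1 + (-4)*(-5)*e1e2 + (-4)*3*e2e1 + (-4)*(-5)*e2e2
Using e1^2 = e2^2 = 1, e2e1 = -e1e2:
Scalar part s = (-4)*3 + (-4)*(-5) = -12 + 20 = 8
Bivector part b = (-4)*(-5) - (-4)*3 = 20 - (-12) = 32
uv = 8 + 32*e12


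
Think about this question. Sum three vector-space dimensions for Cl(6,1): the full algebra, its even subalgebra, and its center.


n = 6 + 1 = 7
Total dim = 2^7 = 128
Even subalgebra dim = 2^6 = 64
n is odd, so center dim = 2
Sum = 128 + 64 + 2 = 194


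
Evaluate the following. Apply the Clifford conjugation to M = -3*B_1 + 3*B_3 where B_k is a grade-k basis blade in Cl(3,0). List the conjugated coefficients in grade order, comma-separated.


Clifford conjugate sign for grade k: (-1)^(k(k+1)/2)
Grade 1: (-1)^(1*2/2) = (-1)^1 = -1, coeff -3 -> 3
Grade 3: (-1)^(3*4/2) = (-1)^6 = 1, coeff 3 -> 3
Conjugated coefficients: 3, 3


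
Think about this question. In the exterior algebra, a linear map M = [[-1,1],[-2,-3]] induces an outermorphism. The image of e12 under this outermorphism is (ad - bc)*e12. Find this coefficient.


The outermorphism of a linear map f sends e1^e2 to f(e1)^f(e2).
f(e1) = -1*e1 - 2*e2
f(e2) = 1*e1 - 3*e2
f(e1) ^ f(e2) = (-1*e1 - 2*e2) ^ (1*e1 - 3*e2)
= (-1)*(-3)*e12 + (-2)*1*e21
= (3 - (-2))*e12
= 5*e12
Coefficient = 5


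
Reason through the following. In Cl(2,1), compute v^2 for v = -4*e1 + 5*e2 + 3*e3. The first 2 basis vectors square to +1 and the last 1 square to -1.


v^2 = sum of c_i^2 * e_i^2
Positive signature terms (e_i^2 = +1): (-4)^2 + 5^2 = 41
Negative signature terms (e_j^2 = -1): 3^2 = 9
v^2 = 41 - 9 = 32


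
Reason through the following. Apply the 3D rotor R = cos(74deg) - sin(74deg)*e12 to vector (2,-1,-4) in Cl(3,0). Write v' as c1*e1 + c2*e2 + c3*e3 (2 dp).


Rotor R = cos(74deg) - sin(74deg)*e12
Rotation angle theta = 2 * 74 = 148 degrees in the e12 plane (e1 -> e2).
The component perpendicular to the plane (e3) is invariant: v'_3 = v3 = -4.00
cos(148deg) = -0.8480, sin(148deg) = 0.5299
v'_1 = v1*cos(theta) - v2*sin(theta) = 2*(-0.8480) - (-1)*0.5299 = -1.17
v'_2 = v1*sin(theta) + v2*cos(theta) = 2*0.5299 + (-1)*(-0.8480) = 1.91
v' = -1.17*e1 + 1.91*e2 - 4.00*e3


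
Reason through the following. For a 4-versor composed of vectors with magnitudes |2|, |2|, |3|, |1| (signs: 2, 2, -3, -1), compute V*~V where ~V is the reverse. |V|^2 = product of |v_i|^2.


Each vector v_i has |v_i|^2 = s_i^2
Squared scales: 2^2 = 4, 2^2 = 4, (-3)^2 = 9, (-1)^2 = 1
|V|^2 = 4 * 4 * 9 * 1
= 144


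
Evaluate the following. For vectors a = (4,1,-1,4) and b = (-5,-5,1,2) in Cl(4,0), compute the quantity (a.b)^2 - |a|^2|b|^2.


a . b = 4*(-5) + 1*(-5) + (-1)*1 + 4*2
= -20 + (-5) + (-1) + 8 = -18
|a|^2 = 4^2 + 1^2 + (-1)^2 + 4^2 = 34
|b|^2 = (-5)^2 + (-5)^2 + 1^2 + 2^2 = 55
(a.b)^2 = (-18)^2 = 324
|a|^2 * |b|^2 = 34 * 55 = 1870
Result = 324 - 1870 = -1546


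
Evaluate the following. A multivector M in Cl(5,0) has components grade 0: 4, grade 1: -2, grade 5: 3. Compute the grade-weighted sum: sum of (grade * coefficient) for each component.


Grade-weighted sum = sum of grade_k * coefficient_k
0*4 = 0
1*(-2) = -2
5*3 = 15
Total = 0 + (-2) + 15 = 13


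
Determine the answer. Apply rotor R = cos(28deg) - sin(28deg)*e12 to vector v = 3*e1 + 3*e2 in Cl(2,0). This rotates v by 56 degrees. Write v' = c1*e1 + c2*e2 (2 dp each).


Rotor R = cos(28deg) - sin(28deg)*e12
Rotation angle theta = 2 * 28 = 56 degrees
v' = R*v*~R rotates v by theta.
cos(56deg) = 0.5592, sin(56deg) = 0.8290
v'_1 = 3*cos(56deg) - 3*sin(56deg)
= 3*0.5592 - 3*0.8290
= -0.81
v'_2 = 3*sin(56deg) + 3*cos(56deg)
= 3*0.8290 + 3*0.5592
= 4.16
v' = -0.81*e1 + 4.16*e2


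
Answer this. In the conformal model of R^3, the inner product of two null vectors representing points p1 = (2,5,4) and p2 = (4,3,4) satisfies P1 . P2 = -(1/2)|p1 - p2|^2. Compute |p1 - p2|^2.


p1 - p2 = (-2, 2, 0)
|p1 - p2|^2 = (-2)^2 + 2^2 + 0^2
= 4 + 4 + 0
= 8


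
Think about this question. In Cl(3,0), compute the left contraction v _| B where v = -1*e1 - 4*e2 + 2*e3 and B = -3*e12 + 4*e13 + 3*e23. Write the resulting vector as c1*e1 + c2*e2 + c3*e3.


Left contraction v _| B = <vB>_1 (grade-1 part of the geometric product vB).
Using e1_|e12 = e2, e2_|e12 = -e1, e1_|e13 = e3, e3_|e13 = -e1, e2_|e23 = e3, e3_|e23 = -e2:
e1 coeff: -v2*b12 - v3*b13 = -(-4)*(-3) - (2)*(4) = -20
e2 coeff: v1*b12 - v3*b23 = (-1)*(-3) - (2)*(3) = -3
e3 coeff: v1*b13 + v2*b23 = (-1)*(4) + (-4)*(3) = -16
v _| B = -20*e1 - 3*e2 - 16*e3


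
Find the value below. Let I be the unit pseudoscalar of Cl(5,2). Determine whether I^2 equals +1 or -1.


The pseudoscalar I = e1...e_n (product of all n generators) of Cl(p,q) satisfies I^2 = (-1)^(q + n(n-1)/2).
p = 5, q = 2, n = p + q = 7
n(n-1)/2 = 7 * 6 / 2 = 21
Exponent = q + n(n-1)/2 = 2 + 21 = 23
I^2 = (-1)^23 = -1


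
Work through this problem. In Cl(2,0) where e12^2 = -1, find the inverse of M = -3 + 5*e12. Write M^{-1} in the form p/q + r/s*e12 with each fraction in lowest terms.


M = -3 + 5*e12, where e12^2 = -1.
Since M commutes with its reverse ~M = a - b*e12, M * ~M = a^2 - b^2*e12^2 = a^2 + b^2.
So M^{-1} = ~M / (a^2 + b^2) = (a - b*e12)/(a^2 + b^2).
a^2 + b^2 = 9 + 25 = 34
Scalar part = -3/34 = -3/34
Bivector coeff = -5/34 = -5/34
M^{-1} = -3/34 - 5/34*e12


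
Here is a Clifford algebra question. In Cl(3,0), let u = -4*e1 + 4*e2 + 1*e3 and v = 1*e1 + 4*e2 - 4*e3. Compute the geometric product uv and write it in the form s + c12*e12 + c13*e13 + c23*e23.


In Cl(3,0): e_i^2 = 1, e_ie_j = -e_je_i for i != j.
Scalar part = u . v = (-4)*1 + 4*4 + 1*(-4)
= -4 + 16 + (-4) = 8
e12 coeff = (-4)*4 - 4*1 = -16 - 4 = -20
e13 coeff = (-4)*(-4) - 1*1 = 16 - 1 = 15
e23 coeff = 4*(-4) - 1*4 = -16 - 4 = -20
uv = 8 - 20*e12 + 15*e13 - 20*e23


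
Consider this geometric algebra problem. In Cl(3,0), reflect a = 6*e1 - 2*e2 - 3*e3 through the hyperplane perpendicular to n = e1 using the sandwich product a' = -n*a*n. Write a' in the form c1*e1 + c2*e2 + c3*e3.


Reflection formula: a' = -n*a*n, with n = e1 (unit vector, n^2 = 1).
For reflection through hyperplane perp to e1:
The component along e1 flips sign, others stay.
a = (6, -2, -3)
a' = (-6, -2, -3)
a' = -6*e1 - 2*e2 - 3*e3


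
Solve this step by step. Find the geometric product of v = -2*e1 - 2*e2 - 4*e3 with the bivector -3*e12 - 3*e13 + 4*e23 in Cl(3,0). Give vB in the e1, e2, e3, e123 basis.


vB has grade-1 (vector) and grade-3 (trivector) parts: vB = (v _| B) + (v ^ B).
Vector part <vB>_1:
  e1: -v2*b12 - v3*b13 = -(-2)*(-3) - (-4)*(-3) = -18
  e2: v1*b12 - v3*b23 = (-2)*(-3) - (-4)*(4) = 22
  e3: v1*b13 + v2*b23 = (-2)*(-3) + (-2)*(4) = -2
Trivector part <vB>_3:
  e123: v1*b23 - v2*b13 + v3*b12 = (-2)*(4) - (-2)*(-3) + (-4)*(-3) = -2
vB = -18*e1 + 22*e2 - 2*e3 - 2*e123


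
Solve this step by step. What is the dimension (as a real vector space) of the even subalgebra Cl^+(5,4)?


Even subalgebra dimension = 2^(n-1)
n = 5 + 4 = 9
2^(9 - 1) = 2^8 = 256
Verification: sum of C(9,k) for even k = 1 + 36 + 126 + 84 + 9 = 256
Result = 256


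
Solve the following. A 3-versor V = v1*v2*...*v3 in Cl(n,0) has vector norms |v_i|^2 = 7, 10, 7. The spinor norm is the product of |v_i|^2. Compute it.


Spinor norm N(V) = |v1|^2 * |v2|^2 * ... * |v3|^2
= 7 * 10 * 7
Running product: 7, 70, 490
N(V) = 490


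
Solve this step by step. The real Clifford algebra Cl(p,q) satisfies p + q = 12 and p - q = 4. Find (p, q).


We need p + q = 12 and p - q = 4.
Adding: 2p = 12 + 4 = 16, so p = 8.
Then q = 12 - 8 = 4.
(p, q) = (8, 4)


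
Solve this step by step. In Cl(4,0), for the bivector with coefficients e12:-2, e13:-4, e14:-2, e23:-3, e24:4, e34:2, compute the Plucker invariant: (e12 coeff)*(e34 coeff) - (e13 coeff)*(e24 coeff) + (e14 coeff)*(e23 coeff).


Plucker relation: af - be + cd
a*f = (-2)*2 = -4
b*e = (-4)*4 = -16
c*d = (-2)*(-3) = 6
af - be + cd = -4 - (-16) + 6
= 18


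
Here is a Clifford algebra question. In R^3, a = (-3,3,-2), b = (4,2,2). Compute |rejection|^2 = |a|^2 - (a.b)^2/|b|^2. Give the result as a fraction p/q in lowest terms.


|a|^2 = (-3)^2 + 3^2 + (-2)^2 = 22
|b|^2 = 4^2 + 2^2 + 2^2 = 24
a . b = (-3)*4 + 3*2 + (-2)*2 = -10
(a.b)^2 = (-10)^2 = 100
|rej|^2 = 22 - 100/24
= (528 - 100)/24
= 428/24
In lowest terms: 107/6


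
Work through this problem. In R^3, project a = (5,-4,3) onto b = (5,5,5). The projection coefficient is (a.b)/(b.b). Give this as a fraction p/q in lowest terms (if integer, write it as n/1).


Projection coefficient = (a . b) / (b . b)
a . b = 5*5 + (-4)*5 + 3*5
= 25 + (-20) + 15 = 20
b . b = 5^2 + 5^2 + 5^2
= 25 + 25 + 25 = 75
Coefficient = 20/75
In lowest terms: 4/15


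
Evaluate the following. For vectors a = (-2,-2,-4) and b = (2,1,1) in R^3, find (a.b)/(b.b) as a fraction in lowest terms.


Projection coefficient = (a . b) / (b . b)
a . b = (-2)*2 + (-2)*1 + (-4)*1
= -4 + (-2) + (-4) = -10
b . b = 2^2 + 1^2 + 1^2
= 4 + 1 + 1 = 6
Coefficient = -10/6
In lowest terms: -5/3


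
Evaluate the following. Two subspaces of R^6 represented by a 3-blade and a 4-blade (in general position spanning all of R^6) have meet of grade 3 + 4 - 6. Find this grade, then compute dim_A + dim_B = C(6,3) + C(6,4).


Meet grade = grade(A) + grade(B) - n
= 3 + 4 - 6 = 1
C(6,3) = 20
C(6,4) = 15
dim_A + dim_B = 20 + 15 = 35


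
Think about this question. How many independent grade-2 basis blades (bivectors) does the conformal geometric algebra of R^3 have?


The conformal model of R^3 uses Cl(4,1) with m = 3 + 2 = 5 generators.
Number of grade-2 blades = C(m, 2) = C(5, 2)
= 5*4/2 = 10


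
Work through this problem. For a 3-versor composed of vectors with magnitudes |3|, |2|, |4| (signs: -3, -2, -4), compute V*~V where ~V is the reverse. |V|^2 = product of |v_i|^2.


Each vector v_i has |v_i|^2 = s_i^2
Squared scales: (-3)^2 = 9, (-2)^2 = 4, (-4)^2 = 16
|V|^2 = 9 * 4 * 16
= 576


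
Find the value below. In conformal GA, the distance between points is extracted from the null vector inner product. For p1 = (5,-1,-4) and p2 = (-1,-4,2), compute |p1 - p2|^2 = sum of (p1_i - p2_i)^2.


p1 - p2 = (6, 3, -6)
|p1 - p2|^2 = 6^2 + 3^2 + (-6)^2
= 36 + 9 + 36
= 81


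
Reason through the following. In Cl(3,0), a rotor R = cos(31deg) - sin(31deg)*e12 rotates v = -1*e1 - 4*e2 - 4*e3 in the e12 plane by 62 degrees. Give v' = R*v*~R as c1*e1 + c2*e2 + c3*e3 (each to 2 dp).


Rotor R = cos(31deg) - sin(31deg)*e12
Rotation angle theta = 2 * 31 = 62 degrees in the e12 plane (e1 -> e2).
The component perpendicular to the plane (e3) is invariant: v'_3 = v3 = -4.00
cos(62deg) = 0.4695, sin(62deg) = 0.8829
v'_1 = v1*cos(theta) - v2*sin(theta) = -1*0.4695 - (-4)*0.8829 = 3.06
v'_2 = v1*sin(theta) + v2*cos(theta) = -1*0.8829 + (-4)*0.4695 = -2.76
v' = 3.06*e1 - 2.76*e2 - 4.00*e3


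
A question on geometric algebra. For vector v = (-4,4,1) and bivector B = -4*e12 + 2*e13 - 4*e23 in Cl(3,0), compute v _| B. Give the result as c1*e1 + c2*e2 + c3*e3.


Left contraction v _| B = <vB>_1 (grade-1 part of the geometric product vB).
Using e1_|e12 = e2, e2_|e12 = -e1, e1_|e13 = e3, e3_|e13 = -e1, e2_|e23 = e3, e3_|e23 = -e2:
e1 coeff: -v2*b12 - v3*b13 = -(4)*(-4) - (1)*(2) = 14
e2 coeff: v1*b12 - v3*b23 = (-4)*(-4) - (1)*(-4) = 20
e3 coeff: v1*b13 + v2*b23 = (-4)*(2) + (4)*(-4) = -24
v _| B = 14*e1 + 20*e2 - 24*e3


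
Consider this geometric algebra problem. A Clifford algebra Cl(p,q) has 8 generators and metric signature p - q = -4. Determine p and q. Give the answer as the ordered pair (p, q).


We need p + q = 8 and p - q = -4.
Adding: 2p = 8 + (-4) = 4, so p = 2.
Then q = 8 - 2 = 6.
(p, q) = (2, 6)


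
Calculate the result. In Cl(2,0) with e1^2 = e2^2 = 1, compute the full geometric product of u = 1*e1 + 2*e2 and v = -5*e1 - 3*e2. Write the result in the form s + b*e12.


Expand: (1*e1 + 2*e2)(-5*e1 - 3*e2)
= 1*(-5)*e1e1 + 1*(-3)*e1e2 + 2*(-5)*e2e1 + 2*(-3)*e2e2
Using e1^2 = e2^2 = 1, e2e1 = -e1e2:
Scalar part s = 1*(-5) + 2*(-3) = -5 + (-6) = -11
Bivector part b = 1*(-3) - 2*(-5) = -3 - (-10) = 7
uv = -11 + 7*e12


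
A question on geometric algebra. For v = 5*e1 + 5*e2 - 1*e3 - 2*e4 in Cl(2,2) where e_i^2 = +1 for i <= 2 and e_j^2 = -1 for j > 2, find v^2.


v^2 = sum of c_i^2 * e_i^2
Positive signature terms (e_i^2 = +1): 5^2 + 5^2 = 50
Negative signature terms (e_j^2 = -1): (-1)^2 + (-2)^2 = 5
v^2 = 50 - 5 = 45


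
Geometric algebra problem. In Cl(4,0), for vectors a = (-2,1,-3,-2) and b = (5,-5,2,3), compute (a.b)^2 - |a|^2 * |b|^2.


a . b = (-2)*5 + 1*(-5) + (-3)*2 + (-2)*3
= -10 + (-5) + (-6) + (-6) = -27
|a|^2 = (-2)^2 + 1^2 + (-3)^2 + (-2)^2 = 18
|b|^2 = 5^2 + (-5)^2 + 2^2 + 3^2 = 63
(a.b)^2 = (-27)^2 = 729
|a|^2 * |b|^2 = 18 * 63 = 1134
Result = 729 - 1134 = -405


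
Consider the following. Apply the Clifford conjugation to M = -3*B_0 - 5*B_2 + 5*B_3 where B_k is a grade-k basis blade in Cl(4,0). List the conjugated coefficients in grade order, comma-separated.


Clifford conjugate sign for grade k: (-1)^(k(k+1)/2)
Grade 0: (-1)^(0*1/2) = (-1)^0 = 1, coeff -3 -> -3
Grade 2: (-1)^(2*3/2) = (-1)^3 = -1, coeff -5 -> 5
Grade 3: (-1)^(3*4/2) = (-1)^6 = 1, coeff 5 -> 5
Conjugated coefficients: -3, 5, 5


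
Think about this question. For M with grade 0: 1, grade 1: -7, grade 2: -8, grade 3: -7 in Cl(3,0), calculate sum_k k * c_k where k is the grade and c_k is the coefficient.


Grade-weighted sum = sum of grade_k * coefficient_k
0*1 = 0
1*(-7) = -7
2*(-8) = -16
3*(-7) = -21
Total = 0 + (-7) + (-16) + (-21) = -44


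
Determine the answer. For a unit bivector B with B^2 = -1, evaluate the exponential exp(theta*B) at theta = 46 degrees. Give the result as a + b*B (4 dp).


For a unit bivector B with B^2 = -1, the exponential series gives
e^(theta*B) = cos(theta) + sin(theta)*B (the GA analogue of Euler's formula).
theta = 46 degrees = 0.802851 rad
cos(46 deg) = 0.6947
sin(46 deg) = 0.7193
exp(theta*B) = 0.6947 + 0.7193*B


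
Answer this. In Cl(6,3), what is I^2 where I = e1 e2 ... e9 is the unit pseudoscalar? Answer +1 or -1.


The pseudoscalar I = e1...e_n (product of all n generators) of Cl(p,q) satisfies I^2 = (-1)^(q + n(n-1)/2).
p = 6, q = 3, n = p + q = 9
n(n-1)/2 = 9 * 8 / 2 = 36
Exponent = q + n(n-1)/2 = 3 + 36 = 39
I^2 = (-1)^39 = -1


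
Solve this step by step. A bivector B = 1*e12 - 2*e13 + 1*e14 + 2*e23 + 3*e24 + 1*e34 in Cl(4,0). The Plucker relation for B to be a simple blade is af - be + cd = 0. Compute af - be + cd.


Plucker relation: af - be + cd
a*f = 1*1 = 1
b*e = (-2)*3 = -6
c*d = 1*2 = 2
af - be + cd = 1 - (-6) + 2
= 9


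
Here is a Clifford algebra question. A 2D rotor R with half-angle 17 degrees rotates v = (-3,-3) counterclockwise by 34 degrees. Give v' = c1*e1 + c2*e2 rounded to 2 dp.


Rotor R = cos(17deg) - sin(17deg)*e12
Rotation angle theta = 2 * 17 = 34 degrees
v' = R*v*~R rotates v by theta.
cos(34deg) = 0.8290, sin(34deg) = 0.5592
v'_1 = -3*cos(34deg) - (-3)*sin(34deg)
= -3*0.8290 - (-3)*0.5592
= -0.81
v'_2 = -3*sin(34deg) + (-3)*cos(34deg)
= -3*0.5592 + (-3)*0.8290
= -4.16
v' = -0.81*e1 - 4.16*e2


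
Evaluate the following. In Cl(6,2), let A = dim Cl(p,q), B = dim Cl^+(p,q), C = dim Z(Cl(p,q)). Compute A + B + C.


n = 6 + 2 = 8
Total dim = 2^8 = 256
Even subalgebra dim = 2^7 = 128
n is even, so center dim = 1
Sum = 256 + 128 + 1 = 385


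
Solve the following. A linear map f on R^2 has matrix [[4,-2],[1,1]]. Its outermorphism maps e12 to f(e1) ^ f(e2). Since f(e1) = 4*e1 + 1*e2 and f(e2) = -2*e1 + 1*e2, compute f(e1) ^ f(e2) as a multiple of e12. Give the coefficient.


The outermorphism of a linear map f sends e1^e2 to f(e1)^f(e2).
f(e1) = 4*e1 + 1*e2
f(e2) = -2*e1 + 1*e2
f(e1) ^ f(e2) = (4*e1 + 1*e2) ^ (-2*e1 + 1*e2)
= 4*1*e12 + 1*(-2)*e21
= (4 - (-2))*e12
= 6*e12
Coefficient = 6


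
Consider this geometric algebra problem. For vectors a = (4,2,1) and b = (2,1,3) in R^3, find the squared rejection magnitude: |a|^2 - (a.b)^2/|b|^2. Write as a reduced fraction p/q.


|a|^2 = 4^2 + 2^2 + 1^2 = 21
|b|^2 = 2^2 + 1^2 + 3^2 = 14
a . b = 4*2 + 2*1 + 1*3 = 13
(a.b)^2 = 13^2 = 169
|rej|^2 = 21 - 169/14
= (294 - 169)/14
= 125/14
In lowest terms: 125/14


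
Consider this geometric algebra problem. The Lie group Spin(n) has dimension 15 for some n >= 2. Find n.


dim Spin(n) = dim so(n) = n(n-1)/2.
Solve n(n-1)/2 = 15, i.e. n^2 - n - 30 = 0.
Discriminant = 1 + 8*15 = 121
n = (1 + sqrt(121))/2 = (1 + 11)/2 = 6


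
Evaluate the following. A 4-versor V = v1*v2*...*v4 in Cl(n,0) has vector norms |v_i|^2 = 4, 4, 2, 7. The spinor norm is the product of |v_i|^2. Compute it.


Spinor norm N(V) = |v1|^2 * |v2|^2 * ... * |v4|^2
= 4 * 4 * 2 * 7
Running product: 4, 16, 32, 224
N(V) = 224


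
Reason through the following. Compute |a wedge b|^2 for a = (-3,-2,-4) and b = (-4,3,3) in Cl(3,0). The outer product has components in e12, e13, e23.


a wedge b = (a1*b2 - a2*b1)*e12 + (a1*b3 - a3*b1)*e13 + (a2*b3 - a3*b2)*e23
e12 coeff: (-3)*3 - (-2)*(-4) = -9 - 8 = -17
e13 coeff: (-3)*3 - (-4)*(-4) = -9 - 16 = -25
e23 coeff: (-2)*3 - (-4)*3 = -6 - (-12) = 6
|a wedge b|^2 = (-17)^2 + (-25)^2 + 6^2
= 289 + 625 + 36
= 950


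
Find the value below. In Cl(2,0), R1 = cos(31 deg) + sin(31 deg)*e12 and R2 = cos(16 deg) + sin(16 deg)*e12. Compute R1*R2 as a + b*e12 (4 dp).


Same-plane rotors commute and their half-angles add:
R1*R2 = cos(a1 + a2) + sin(a1 + a2)*e12.
a1 + a2 = 31 + 16 = 47 deg
cos(47 deg) = 0.6820
sin(47 deg) = 0.7314
R1*R2 = 0.6820 + 0.7314*e12


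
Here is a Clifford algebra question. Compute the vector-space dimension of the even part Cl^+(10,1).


Even subalgebra dimension = 2^(n-1)
n = 10 + 1 = 11
2^(11 - 1) = 2^10 = 1024
Verification: sum of C(11,k) for even k = 1 + 55 + 330 + 462 + 165 + 11 = 1024
Result = 1024


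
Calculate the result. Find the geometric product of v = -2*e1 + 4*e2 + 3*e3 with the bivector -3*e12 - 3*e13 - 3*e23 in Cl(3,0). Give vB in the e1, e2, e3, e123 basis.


vB has grade-1 (vector) and grade-3 (trivector) parts: vB = (v _| B) + (v ^ B).
Vector part <vB>_1:
  e1: -v2*b12 - v3*b13 = -(4)*(-3) - (3)*(-3) = 21
  e2: v1*b12 - v3*b23 = (-2)*(-3) - (3)*(-3) = 15
  e3: v1*b13 + v2*b23 = (-2)*(-3) + (4)*(-3) = -6
Trivector part <vB>_3:
  e123: v1*b23 - v2*b13 + v3*b12 = (-2)*(-3) - (4)*(-3) + (3)*(-3) = 9
vB = 21*e1 + 15*e2 - 6*e3 + 9*e123


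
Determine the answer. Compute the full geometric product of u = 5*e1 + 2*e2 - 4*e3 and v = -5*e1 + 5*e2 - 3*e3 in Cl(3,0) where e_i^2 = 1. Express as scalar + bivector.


In Cl(3,0): e_i^2 = 1, e_ie_j = -e_je_i for i != j.
Scalar part = u . v = 5*(-5) + 2*5 + (-4)*(-3)
= -25 + 10 + 12 = -3
e12 coeff = 5*5 - 2*(-5) = 25 - (-10) = 35
e13 coeff = 5*(-3) - (-4)*(-5) = -15 - 20 = -35
e23 coeff = 2*(-3) - (-4)*5 = -6 - (-20) = 14
uv = -3 + 35*e12 - 35*e13 + 14*e23


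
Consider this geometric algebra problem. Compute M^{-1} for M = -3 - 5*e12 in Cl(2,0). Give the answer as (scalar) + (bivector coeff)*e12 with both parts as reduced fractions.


M = -3 - 5*e12, where e12^2 = -1.
Since M commutes with its reverse ~M = a - b*e12, M * ~M = a^2 - b^2*e12^2 = a^2 + b^2.
So M^{-1} = ~M / (a^2 + b^2) = (a - b*e12)/(a^2 + b^2).
a^2 + b^2 = 9 + 25 = 34
Scalar part = -3/34 = -3/34
Bivector coeff = 5/34 = 5/34
M^{-1} = -3/34 + 5/34*e12


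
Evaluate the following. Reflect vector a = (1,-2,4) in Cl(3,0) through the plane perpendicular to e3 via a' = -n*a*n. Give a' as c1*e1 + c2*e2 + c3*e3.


Reflection formula: a' = -n*a*n, with n = e3 (unit vector, n^2 = 1).
For reflection through hyperplane perp to e3:
The component along e3 flips sign, others stay.
a = (1, -2, 4)
a' = (1, -2, -4)
a' = 1*e1 - 2*e2 - 4*e3


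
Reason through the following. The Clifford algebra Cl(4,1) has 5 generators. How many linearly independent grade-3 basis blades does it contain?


Number of grade-k basis blades in Cl(p,q) with n = p + q is C(n, k).
n = 4 + 1 = 5
C(5, 3) = 5! / (3! * 2!)
= 120 / (6 * 2)
= 10


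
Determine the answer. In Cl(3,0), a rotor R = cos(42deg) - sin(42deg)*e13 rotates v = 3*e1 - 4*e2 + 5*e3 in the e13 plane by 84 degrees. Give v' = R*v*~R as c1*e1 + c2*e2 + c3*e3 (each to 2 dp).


Rotor R = cos(42deg) - sin(42deg)*e13
Rotation angle theta = 2 * 42 = 84 degrees in the e13 plane (e1 -> e3).
The component perpendicular to the plane (e2) is invariant: v'_2 = v2 = -4.00
cos(84deg) = 0.1045, sin(84deg) = 0.9945
v'_1 = v1*cos(theta) - v3*sin(theta) = 3*0.1045 - 5*0.9945 = -4.66
v'_3 = v1*sin(theta) + v3*cos(theta) = 3*0.9945 + 5*0.1045 = 3.51
v' = -4.66*e1 - 4.00*e2 + 3.51*e3


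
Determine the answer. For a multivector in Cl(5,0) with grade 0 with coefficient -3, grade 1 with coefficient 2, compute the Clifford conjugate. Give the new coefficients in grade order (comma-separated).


Clifford conjugate sign for grade k: (-1)^(k(k+1)/2)
Grade 0: (-1)^(0*1/2) = (-1)^0 = 1, coeff -3 -> -3
Grade 1: (-1)^(1*2/2) = (-1)^1 = -1, coeff 2 -> -2
Conjugated coefficients: -3, -2


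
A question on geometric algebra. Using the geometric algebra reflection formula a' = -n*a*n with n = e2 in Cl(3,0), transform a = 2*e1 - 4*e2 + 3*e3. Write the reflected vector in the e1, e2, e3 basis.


Reflection formula: a' = -n*a*n, with n = e2 (unit vector, n^2 = 1).
For reflection through hyperplane perp to e2:
The component along e2 flips sign, others stay.
a = (2, -4, 3)
a' = (2, 4, 3)
a' = 2*e1 + 4*e2 + 3*e3


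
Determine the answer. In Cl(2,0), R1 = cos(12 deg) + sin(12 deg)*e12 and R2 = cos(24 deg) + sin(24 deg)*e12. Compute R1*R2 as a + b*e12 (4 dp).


Same-plane rotors commute and their half-angles add:
R1*R2 = cos(a1 + a2) + sin(a1 + a2)*e12.
a1 + a2 = 12 + 24 = 36 deg
cos(36 deg) = 0.8090
sin(36 deg) = 0.5878
R1*R2 = 0.8090 + 0.5878*e12


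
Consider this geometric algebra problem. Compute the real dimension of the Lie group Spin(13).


Spin(n) double-covers SO(n); both have Lie algebra so(n) of dimension n(n-1)/2.
n = 13
n(n-1) = 13 * 12 = 156
dim Spin(13) = 156/2 = 78


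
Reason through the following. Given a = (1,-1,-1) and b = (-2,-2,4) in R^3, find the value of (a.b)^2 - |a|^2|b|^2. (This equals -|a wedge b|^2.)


a . b = 1*(-2) + (-1)*(-2) + (-1)*4
= -2 + 2 + (-4) = -4
|a|^2 = 1^2 + (-1)^2 + (-1)^2 = 3
|b|^2 = (-2)^2 + (-2)^2 + 4^2 = 24
(a.b)^2 = (-4)^2 = 16
|a|^2 * |b|^2 = 3 * 24 = 72
Result = 16 - 72 = -56


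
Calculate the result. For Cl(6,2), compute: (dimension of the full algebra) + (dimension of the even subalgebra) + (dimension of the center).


n = 6 + 2 = 8
Total dim = 2^8 = 256
Even subalgebra dim = 2^7 = 128
n is even, so center dim = 1
Sum = 256 + 128 + 1 = 385


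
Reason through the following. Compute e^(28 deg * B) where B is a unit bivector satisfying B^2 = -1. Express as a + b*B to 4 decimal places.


For a unit bivector B with B^2 = -1, the exponential series gives
e^(theta*B) = cos(theta) + sin(theta)*B (the GA analogue of Euler's formula).
theta = 28 degrees = 0.488692 rad
cos(28 deg) = 0.8829
sin(28 deg) = 0.4695
exp(theta*B) = 0.8829 + 0.4695*B


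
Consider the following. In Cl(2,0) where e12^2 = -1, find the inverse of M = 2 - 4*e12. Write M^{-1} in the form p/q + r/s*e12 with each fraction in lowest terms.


M = 2 - 4*e12, where e12^2 = -1.
Since M commutes with its reverse ~M = a - b*e12, M * ~M = a^2 - b^2*e12^2 = a^2 + b^2.
So M^{-1} = ~M / (a^2 + b^2) = (a - b*e12)/(a^2 + b^2).
a^2 + b^2 = 4 + 16 = 20
Scalar part = 2/20 = 1/10
Bivector coeff = 4/20 = 1/5
M^{-1} = 1/10 + 1/5*e12


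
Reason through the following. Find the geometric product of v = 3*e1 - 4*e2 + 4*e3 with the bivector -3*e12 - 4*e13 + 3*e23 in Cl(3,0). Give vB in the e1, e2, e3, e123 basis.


vB has grade-1 (vector) and grade-3 (trivector) parts: vB = (v _| B) + (v ^ B).
Vector part <vB>_1:
  e1: -v2*b12 - v3*b13 = -(-4)*(-3) - (4)*(-4) = 4
  e2: v1*b12 - v3*b23 = (3)*(-3) - (4)*(3) = -21
  e3: v1*b13 + v2*b23 = (3)*(-4) + (-4)*(3) = -24
Trivector part <vB>_3:
  e123: v1*b23 - v2*b13 + v3*b12 = (3)*(3) - (-4)*(-4) + (4)*(-3) = -19
vB = 4*e1 - 21*e2 - 24*e3 - 19*e123


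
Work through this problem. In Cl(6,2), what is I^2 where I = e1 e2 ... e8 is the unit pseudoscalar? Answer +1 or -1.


The pseudoscalar I = e1...e_n (product of all n generators) of Cl(p,q) satisfies I^2 = (-1)^(q + n(n-1)/2).
p = 6, q = 2, n = p + q = 8
n(n-1)/2 = 8 * 7 / 2 = 28
Exponent = q + n(n-1)/2 = 2 + 28 = 30
I^2 = (-1)^30 = +1


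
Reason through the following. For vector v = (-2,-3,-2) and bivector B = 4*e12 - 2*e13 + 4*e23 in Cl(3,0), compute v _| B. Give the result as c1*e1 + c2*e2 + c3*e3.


Left contraction v _| B = <vB>_1 (grade-1 part of the geometric product vB).
Using e1_|e12 = e2, e2_|e12 = -e1, e1_|e13 = e3, e3_|e13 = -e1, e2_|e23 = e3, e3_|e23 = -e2:
e1 coeff: -v2*b12 - v3*b13 = -(-3)*(4) - (-2)*(-2) = 8
e2 coeff: v1*b12 - v3*b23 = (-2)*(4) - (-2)*(4) = 0
e3 coeff: v1*b13 + v2*b23 = (-2)*(-2) + (-3)*(4) = -8
v _| B = 8*e1 + 0*e2 - 8*e3


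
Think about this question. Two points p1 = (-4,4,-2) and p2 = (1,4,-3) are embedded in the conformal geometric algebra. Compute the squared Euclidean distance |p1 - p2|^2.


p1 - p2 = (-5, 0, 1)
|p1 - p2|^2 = (-5)^2 + 0^2 + 1^2
= 25 + 0 + 1
= 26


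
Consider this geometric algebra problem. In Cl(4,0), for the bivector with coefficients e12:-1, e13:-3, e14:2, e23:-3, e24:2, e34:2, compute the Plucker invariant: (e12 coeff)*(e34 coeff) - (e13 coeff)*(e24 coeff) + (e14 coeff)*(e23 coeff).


Plucker relation: af - be + cd
a*f = (-1)*2 = -2
b*e = (-3)*2 = -6
c*d = 2*(-3) = -6
af - be + cd = -2 - (-6) + (-6)
= -2


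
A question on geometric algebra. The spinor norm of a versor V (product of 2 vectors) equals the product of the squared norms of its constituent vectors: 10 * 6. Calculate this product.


Spinor norm N(V) = |v1|^2 * |v2|^2 * ... * |v2|^2
= 10 * 6
Running product: 10, 60
N(V) = 60


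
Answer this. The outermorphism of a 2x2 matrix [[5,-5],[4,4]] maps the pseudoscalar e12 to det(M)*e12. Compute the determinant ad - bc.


The outermorphism of a linear map f sends e1^e2 to f(e1)^f(e2).
f(e1) = 5*e1 + 4*e2
f(e2) = -5*e1 + 4*e2
f(e1) ^ f(e2) = (5*e1 + 4*e2) ^ (-5*e1 + 4*e2)
= 5*4*e12 + 4*(-5)*e21
= (20 - (-20))*e12
= 40*e12
Coefficient = 40


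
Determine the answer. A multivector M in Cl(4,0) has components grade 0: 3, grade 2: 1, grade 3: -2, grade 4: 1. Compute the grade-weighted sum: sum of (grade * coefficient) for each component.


Grade-weighted sum = sum of grade_k * coefficient_k
0*3 = 0
2*1 = 2
3*(-2) = -6
4*1 = 4
Total = 0 + 2 + (-6) + 4 = 0


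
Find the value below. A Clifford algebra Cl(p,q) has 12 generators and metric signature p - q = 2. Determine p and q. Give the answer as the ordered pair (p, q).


We need p + q = 12 and p - q = 2.
Adding: 2p = 12 + 2 = 14, so p = 7.
Then q = 12 - 7 = 5.
(p, q) = (7, 5)


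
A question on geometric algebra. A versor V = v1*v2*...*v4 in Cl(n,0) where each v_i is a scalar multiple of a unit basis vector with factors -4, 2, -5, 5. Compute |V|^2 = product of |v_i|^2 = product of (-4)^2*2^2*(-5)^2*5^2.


Each vector v_i has |v_i|^2 = s_i^2
Squared scales: (-4)^2 = 16, 2^2 = 4, (-5)^2 = 25, 5^2 = 25
|V|^2 = 16 * 4 * 25 * 25
= 40000


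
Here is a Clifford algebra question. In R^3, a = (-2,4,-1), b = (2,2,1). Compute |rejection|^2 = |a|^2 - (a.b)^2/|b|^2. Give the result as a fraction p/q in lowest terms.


|a|^2 = (-2)^2 + 4^2 + (-1)^2 = 21
|b|^2 = 2^2 + 2^2 + 1^2 = 9
a . b = (-2)*2 + 4*2 + (-1)*1 = 3
(a.b)^2 = 3^2 = 9
|rej|^2 = 21 - 9/9
= (189 - 9)/9
= 180/9
In lowest terms: 20/1


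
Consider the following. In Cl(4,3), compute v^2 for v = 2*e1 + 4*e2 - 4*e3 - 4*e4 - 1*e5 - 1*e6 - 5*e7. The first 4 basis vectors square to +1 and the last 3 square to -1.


v^2 = sum of c_i^2 * e_i^2
Positive signature terms (e_i^2 = +1): 2^2 + 4^2 + (-4)^2 + (-4)^2 = 52
Negative signature terms (e_j^2 = -1): (-1)^2 + (-1)^2 + (-5)^2 = 27
v^2 = 52 - 27 = 25


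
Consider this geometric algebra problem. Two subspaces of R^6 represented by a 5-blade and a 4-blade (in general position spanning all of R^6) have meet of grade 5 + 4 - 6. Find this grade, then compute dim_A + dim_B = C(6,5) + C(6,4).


Meet grade = grade(A) + grade(B) - n
= 5 + 4 - 6 = 3
C(6,5) = 6
C(6,4) = 15
dim_A + dim_B = 6 + 15 = 21


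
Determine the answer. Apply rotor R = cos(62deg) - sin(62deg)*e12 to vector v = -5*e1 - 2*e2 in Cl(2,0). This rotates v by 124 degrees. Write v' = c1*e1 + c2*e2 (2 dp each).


Rotor R = cos(62deg) - sin(62deg)*e12
Rotation angle theta = 2 * 62 = 124 degrees
v' = R*v*~R rotates v by theta.
cos(124deg) = -0.5592, sin(124deg) = 0.8290
v'_1 = -5*cos(124deg) - (-2)*sin(124deg)
= -5*(-0.5592) - (-2)*0.8290
= 4.45
v'_2 = -5*sin(124deg) + (-2)*cos(124deg)
= -5*0.8290 + (-2)*(-0.5592)
= -3.03
v' = 4.45*e1 - 3.03*e2


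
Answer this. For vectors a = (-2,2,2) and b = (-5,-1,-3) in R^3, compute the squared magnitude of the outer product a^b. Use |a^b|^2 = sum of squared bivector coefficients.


a wedge b = (a1*b2 - a2*b1)*e12 + (a1*b3 - a3*b1)*e13 + (a2*b3 - a3*b2)*e23
e12 coeff: (-2)*(-1) - 2*(-5) = 2 - (-10) = 12
e13 coeff: (-2)*(-3) - 2*(-5) = 6 - (-10) = 16
e23 coeff: 2*(-3) - 2*(-1) = -6 - (-2) = -4
|a wedge b|^2 = 12^2 + 16^2 + (-4)^2
= 144 + 256 + 16
= 416


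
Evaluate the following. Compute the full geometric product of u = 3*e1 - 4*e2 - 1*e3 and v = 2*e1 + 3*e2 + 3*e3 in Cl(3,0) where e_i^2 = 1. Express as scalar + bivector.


In Cl(3,0): e_i^2 = 1, e_ie_j = -e_je_i for i != j.
Scalar part = u . v = 3*2 + (-4)*3 + (-1)*3
= 6 + (-12) + (-3) = -9
e12 coeff = 3*3 - (-4)*2 = 9 - (-8) = 17
e13 coeff = 3*3 - (-1)*2 = 9 - (-2) = 11
e23 coeff = (-4)*3 - (-1)*3 = -12 - (-3) = -9
uv = -9 + 17*e12 + 11*e13 - 9*e23


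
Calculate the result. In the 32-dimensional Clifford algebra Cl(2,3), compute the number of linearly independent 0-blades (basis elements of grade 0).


Number of grade-k basis blades in Cl(p,q) with n = p + q is C(n, k).
n = 2 + 3 = 5
C(5, 0) = 5! / (0! * 5!)
= 120 / (1 * 120)
= 1


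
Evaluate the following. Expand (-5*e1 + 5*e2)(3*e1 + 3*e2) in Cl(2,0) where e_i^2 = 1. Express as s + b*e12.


Expand: (-5*e1 + 5*e2)(3*e1 + 3*e2)
= (-5)*3*e1e1 + (-5)*3*e1e2 + 5*3*e2e1 + 5*3*e2e2
Using e1^2 = e2^2 = 1, e2e1 = -e1e2:
Scalar part s = (-5)*3 + 5*3 = -15 + 15 = 0
Bivector part b = (-5)*3 - 5*3 = -15 - 15 = -30
uv = 0 - 30*e12


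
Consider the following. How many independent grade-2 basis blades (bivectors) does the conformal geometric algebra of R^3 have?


The conformal model of R^3 uses Cl(4,1) with m = 3 + 2 = 5 generators.
Number of grade-2 blades = C(m, 2) = C(5, 2)
= 5*4/2 = 10


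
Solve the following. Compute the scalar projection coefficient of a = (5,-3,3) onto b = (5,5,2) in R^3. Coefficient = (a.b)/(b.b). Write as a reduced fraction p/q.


Projection coefficient = (a . b) / (b . b)
a . b = 5*5 + (-3)*5 + 3*2
= 25 + (-15) + 6 = 16
b . b = 5^2 + 5^2 + 2^2
= 25 + 25 + 4 = 54
Coefficient = 16/54
In lowest terms: 8/27


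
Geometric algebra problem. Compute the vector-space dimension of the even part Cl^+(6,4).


Even subalgebra dimension = 2^(n-1)
n = 6 + 4 = 10
2^(10 - 1) = 2^9 = 512
Verification: sum of C(10,k) for even k = 1 + 45 + 210 + 210 + 45 + 1 = 512
Result = 512


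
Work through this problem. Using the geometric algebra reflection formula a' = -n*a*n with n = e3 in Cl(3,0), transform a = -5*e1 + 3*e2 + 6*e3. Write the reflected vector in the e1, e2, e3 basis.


Reflection formula: a' = -n*a*n, with n = e3 (unit vector, n^2 = 1).
For reflection through hyperplane perp to e3:
The component along e3 flips sign, others stay.
a = (-5, 3, 6)
a' = (-5, 3, -6)
a' = -5*e1 + 3*e2 - 6*e3


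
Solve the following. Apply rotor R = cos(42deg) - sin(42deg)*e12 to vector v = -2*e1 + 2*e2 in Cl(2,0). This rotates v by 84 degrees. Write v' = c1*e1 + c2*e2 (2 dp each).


Rotor R = cos(42deg) - sin(42deg)*e12
Rotation angle theta = 2 * 42 = 84 degrees
v' = R*v*~R rotates v by theta.
cos(84deg) = 0.1045, sin(84deg) = 0.9945
v'_1 = -2*cos(84deg) - 2*sin(84deg)
= -2*0.1045 - 2*0.9945
= -2.20
v'_2 = -2*sin(84deg) + 2*cos(84deg)
= -2*0.9945 + 2*0.1045
= -1.78
v' = -2.20*e1 - 1.78*e2


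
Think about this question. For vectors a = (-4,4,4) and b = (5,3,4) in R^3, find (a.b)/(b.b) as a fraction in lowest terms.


Projection coefficient = (a . b) / (b . b)
a . b = (-4)*5 + 4*3 + 4*4
= -20 + 12 + 16 = 8
b . b = 5^2 + 3^2 + 4^2
= 25 + 9 + 16 = 50
Coefficient = 8/50
In lowest terms: 4/25


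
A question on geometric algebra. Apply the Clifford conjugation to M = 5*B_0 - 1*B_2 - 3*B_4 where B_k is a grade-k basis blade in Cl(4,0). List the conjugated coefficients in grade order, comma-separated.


Clifford conjugate sign for grade k: (-1)^(k(k+1)/2)
Grade 0: (-1)^(0*1/2) = (-1)^0 = 1, coeff 5 -> 5
Grade 2: (-1)^(2*3/2) = (-1)^3 = -1, coeff -1 -> 1
Grade 4: (-1)^(4*5/2) = (-1)^10 = 1, coeff -3 -> -3
Conjugated coefficients: 5, 1, -3


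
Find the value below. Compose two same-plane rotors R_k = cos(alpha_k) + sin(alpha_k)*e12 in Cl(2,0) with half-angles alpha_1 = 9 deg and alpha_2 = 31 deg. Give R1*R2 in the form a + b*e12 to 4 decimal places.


Same-plane rotors commute and their half-angles add:
R1*R2 = cos(a1 + a2) + sin(a1 + a2)*e12.
a1 + a2 = 9 + 31 = 40 deg
cos(40 deg) = 0.7660
sin(40 deg) = 0.6428
R1*R2 = 0.7660 + 0.6428*e12


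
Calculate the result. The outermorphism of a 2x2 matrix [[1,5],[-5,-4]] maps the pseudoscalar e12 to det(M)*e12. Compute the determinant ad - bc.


The outermorphism of a linear map f sends e1^e2 to f(e1)^f(e2).
f(e1) = 1*e1 - 5*e2
f(e2) = 5*e1 - 4*e2
f(e1) ^ f(e2) = (1*e1 - 5*e2) ^ (5*e1 - 4*e2)
= 1*(-4)*e12 + (-5)*5*e21
= (-4 - (-25))*e12
= 21*e12
Coefficient = 21


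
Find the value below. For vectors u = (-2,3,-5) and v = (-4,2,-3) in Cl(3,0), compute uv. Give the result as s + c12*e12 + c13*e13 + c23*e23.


In Cl(3,0): e_i^2 = 1, e_ie_j = -e_je_i for i != j.
Scalar part = u . v = (-2)*(-4) + 3*2 + (-5)*(-3)
= 8 + 6 + 15 = 29
e12 coeff = (-2)*2 - 3*(-4) = -4 - (-12) = 8
e13 coeff = (-2)*(-3) - (-5)*(-4) = 6 - 20 = -14
e23 coeff = 3*(-3) - (-5)*2 = -9 - (-10) = 1
uv = 29 + 8*e12 - 14*e13 + 1*e23


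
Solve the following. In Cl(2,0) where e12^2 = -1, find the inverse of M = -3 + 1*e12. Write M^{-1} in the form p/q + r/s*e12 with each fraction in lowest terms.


M = -3 + 1*e12, where e12^2 = -1.
Since M commutes with its reverse ~M = a - b*e12, M * ~M = a^2 - b^2*e12^2 = a^2 + b^2.
So M^{-1} = ~M / (a^2 + b^2) = (a - b*e12)/(a^2 + b^2).
a^2 + b^2 = 9 + 1 = 10
Scalar part = -3/10 = -3/10
Bivector coeff = -1/10 = -1/10
M^{-1} = -3/10 - 1/10*e12


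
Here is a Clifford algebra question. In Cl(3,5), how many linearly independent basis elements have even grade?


Even subalgebra dimension = 2^(n-1)
n = 3 + 5 = 8
2^(8 - 1) = 2^7 = 128
Verification: sum of C(8,k) for even k = 1 + 28 + 70 + 28 + 1 = 128
Result = 128


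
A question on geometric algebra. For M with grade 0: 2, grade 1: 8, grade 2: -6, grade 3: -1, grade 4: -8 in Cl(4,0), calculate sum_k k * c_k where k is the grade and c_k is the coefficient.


Grade-weighted sum = sum of grade_k * coefficient_k
0*2 = 0
1*8 = 8
2*(-6) = -12
3*(-1) = -3
4*(-8) = -32
Total = 0 + 8 + (-12) + (-3) + (-32) = -39


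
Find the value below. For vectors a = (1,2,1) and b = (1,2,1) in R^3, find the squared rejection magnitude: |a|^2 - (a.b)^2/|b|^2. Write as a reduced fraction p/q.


|a|^2 = 1^2 + 2^2 + 1^2 = 6
|b|^2 = 1^2 + 2^2 + 1^2 = 6
a . b = 1*1 + 2*2 + 1*1 = 6
(a.b)^2 = 6^2 = 36
|rej|^2 = 6 - 36/6
= (36 - 36)/6
= 0/6
In lowest terms: 0/1


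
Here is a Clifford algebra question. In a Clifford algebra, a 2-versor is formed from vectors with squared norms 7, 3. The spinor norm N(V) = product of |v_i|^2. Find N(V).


Spinor norm N(V) = |v1|^2 * |v2|^2 * ... * |v2|^2
= 7 * 3
Running product: 7, 21
N(V) = 21


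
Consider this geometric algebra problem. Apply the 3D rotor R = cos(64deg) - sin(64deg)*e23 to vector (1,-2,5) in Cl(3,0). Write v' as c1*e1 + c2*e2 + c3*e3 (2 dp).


Rotor R = cos(64deg) - sin(64deg)*e23
Rotation angle theta = 2 * 64 = 128 degrees in the e23 plane (e2 -> e3).
The component perpendicular to the plane (e1) is invariant: v'_1 = v1 = 1.00
cos(128deg) = -0.6157, sin(128deg) = 0.7880
v'_2 = v2*cos(theta) - v3*sin(theta) = -2*(-0.6157) - 5*0.7880 = -2.71
v'_3 = v2*sin(theta) + v3*cos(theta) = -2*0.7880 + 5*(-0.6157) = -4.65
v' = 1.00*e1 - 2.71*e2 - 4.65*e3


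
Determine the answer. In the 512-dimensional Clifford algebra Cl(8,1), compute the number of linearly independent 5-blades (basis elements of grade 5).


Number of grade-k basis blades in Cl(p,q) with n = p + q is C(n, k).
n = 8 + 1 = 9
C(9, 5) = 9! / (5! * 4!)
= 362880 / (120 * 24)
= 126


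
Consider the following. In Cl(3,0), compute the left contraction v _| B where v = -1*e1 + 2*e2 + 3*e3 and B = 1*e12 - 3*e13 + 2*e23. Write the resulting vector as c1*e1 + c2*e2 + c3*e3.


Left contraction v _| B = <vB>_1 (grade-1 part of the geometric product vB).
Using e1_|e12 = e2, e2_|e12 = -e1, e1_|e13 = e3, e3_|e13 = -e1, e2_|e23 = e3, e3_|e23 = -e2:
e1 coeff: -v2*b12 - v3*b13 = -(2)*(1) - (3)*(-3) = 7
e2 coeff: v1*b12 - v3*b23 = (-1)*(1) - (3)*(2) = -7
e3 coeff: v1*b13 + v2*b23 = (-1)*(-3) + (2)*(2) = 7
v _| B = 7*e1 - 7*e2 + 7*e3


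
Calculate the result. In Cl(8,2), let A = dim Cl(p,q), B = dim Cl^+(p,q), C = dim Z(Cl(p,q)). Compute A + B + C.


n = 8 + 2 = 10
Total dim = 2^10 = 1024
Even subalgebra dim = 2^9 = 512
n is even, so center dim = 1
Sum = 1024 + 512 + 1 = 1537


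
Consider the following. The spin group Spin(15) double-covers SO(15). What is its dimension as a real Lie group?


Spin(n) double-covers SO(n); both have Lie algebra so(n) of dimension n(n-1)/2.
n = 15
n(n-1) = 15 * 14 = 210
dim Spin(15) = 210/2 = 105


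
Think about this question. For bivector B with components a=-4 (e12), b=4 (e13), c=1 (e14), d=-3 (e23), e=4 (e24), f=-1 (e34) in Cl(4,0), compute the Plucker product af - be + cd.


Plucker relation: af - be + cd
a*f = (-4)*(-1) = 4
b*e = 4*4 = 16
c*d = 1*(-3) = -3
af - be + cd = 4 - 16 + (-3)
= -15


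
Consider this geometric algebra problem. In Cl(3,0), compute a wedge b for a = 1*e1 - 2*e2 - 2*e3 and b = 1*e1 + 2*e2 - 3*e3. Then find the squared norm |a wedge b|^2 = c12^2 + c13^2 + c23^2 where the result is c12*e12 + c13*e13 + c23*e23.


a wedge b = (a1*b2 - a2*b1)*e12 + (a1*b3 - a3*b1)*e13 + (a2*b3 - a3*b2)*e23
e12 coeff: 1*2 - (-2)*1 = 2 - (-2) = 4
e13 coeff: 1*(-3) - (-2)*1 = -3 - (-2) = -1
e23 coeff: (-2)*(-3) - (-2)*2 = 6 - (-4) = 10
|a wedge b|^2 = 4^2 + (-1)^2 + 10^2
= 16 + 1 + 100
= 117
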